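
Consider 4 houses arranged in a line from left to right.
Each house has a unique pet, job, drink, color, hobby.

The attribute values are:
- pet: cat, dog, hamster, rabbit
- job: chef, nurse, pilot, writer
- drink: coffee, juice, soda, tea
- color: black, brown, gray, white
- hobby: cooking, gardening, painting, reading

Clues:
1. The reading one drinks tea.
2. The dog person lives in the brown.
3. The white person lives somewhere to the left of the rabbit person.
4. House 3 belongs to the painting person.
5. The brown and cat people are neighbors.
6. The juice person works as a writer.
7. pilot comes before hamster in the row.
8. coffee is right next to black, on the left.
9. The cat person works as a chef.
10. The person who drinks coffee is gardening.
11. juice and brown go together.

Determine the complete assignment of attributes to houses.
Solution:

House | Pet | Job | Drink | Color | Hobby
-----------------------------------------
  1   | dog | writer | juice | brown | cooking
  2   | cat | chef | coffee | white | gardening
  3   | rabbit | pilot | soda | black | painting
  4   | hamster | nurse | tea | gray | reading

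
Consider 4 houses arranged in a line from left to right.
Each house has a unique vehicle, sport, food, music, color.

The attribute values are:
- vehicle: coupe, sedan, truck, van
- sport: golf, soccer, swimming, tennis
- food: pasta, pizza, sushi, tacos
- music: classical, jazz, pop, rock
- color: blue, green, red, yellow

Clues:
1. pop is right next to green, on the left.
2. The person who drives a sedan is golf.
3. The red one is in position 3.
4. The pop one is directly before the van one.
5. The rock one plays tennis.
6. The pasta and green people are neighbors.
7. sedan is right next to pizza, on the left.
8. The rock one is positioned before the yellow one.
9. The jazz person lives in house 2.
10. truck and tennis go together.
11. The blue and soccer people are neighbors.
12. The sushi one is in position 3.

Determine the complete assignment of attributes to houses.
Solution:

House | Vehicle | Sport | Food | Music | Color
----------------------------------------------
  1   | sedan | golf | pasta | pop | blue
  2   | van | soccer | pizza | jazz | green
  3   | truck | tennis | sushi | rock | red
  4   | coupe | swimming | tacos | classical | yellow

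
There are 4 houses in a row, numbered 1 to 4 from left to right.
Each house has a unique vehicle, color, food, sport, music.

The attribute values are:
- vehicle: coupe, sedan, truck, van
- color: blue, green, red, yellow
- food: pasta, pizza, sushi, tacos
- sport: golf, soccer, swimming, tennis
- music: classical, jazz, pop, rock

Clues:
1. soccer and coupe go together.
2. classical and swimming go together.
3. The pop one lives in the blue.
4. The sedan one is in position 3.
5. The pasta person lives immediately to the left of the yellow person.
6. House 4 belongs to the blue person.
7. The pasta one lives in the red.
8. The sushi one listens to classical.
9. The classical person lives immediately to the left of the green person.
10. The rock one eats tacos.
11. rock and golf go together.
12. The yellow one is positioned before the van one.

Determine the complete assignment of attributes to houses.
Solution:

House | Vehicle | Color | Food | Sport | Music
----------------------------------------------
  1   | coupe | red | pasta | soccer | jazz
  2   | truck | yellow | sushi | swimming | classical
  3   | sedan | green | tacos | golf | rock
  4   | van | blue | pizza | tennis | pop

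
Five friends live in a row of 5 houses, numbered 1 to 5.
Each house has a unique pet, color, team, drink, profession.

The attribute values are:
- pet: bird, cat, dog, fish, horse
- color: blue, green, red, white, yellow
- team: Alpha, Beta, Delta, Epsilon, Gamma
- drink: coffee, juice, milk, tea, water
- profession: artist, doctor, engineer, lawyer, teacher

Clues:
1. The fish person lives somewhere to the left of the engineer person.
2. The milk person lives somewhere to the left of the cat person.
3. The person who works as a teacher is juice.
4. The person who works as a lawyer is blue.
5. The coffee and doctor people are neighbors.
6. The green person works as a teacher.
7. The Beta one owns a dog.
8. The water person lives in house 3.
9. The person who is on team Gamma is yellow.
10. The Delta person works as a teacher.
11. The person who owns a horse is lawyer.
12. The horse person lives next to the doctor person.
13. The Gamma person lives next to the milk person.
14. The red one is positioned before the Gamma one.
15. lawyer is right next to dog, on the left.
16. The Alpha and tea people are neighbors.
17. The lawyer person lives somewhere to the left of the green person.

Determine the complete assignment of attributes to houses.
Solution:

House | Pet | Color | Team | Drink | Profession
-----------------------------------------------
  1   | horse | blue | Alpha | coffee | lawyer
  2   | dog | red | Beta | tea | doctor
  3   | fish | yellow | Gamma | water | artist
  4   | bird | white | Epsilon | milk | engineer
  5   | cat | green | Delta | juice | teacher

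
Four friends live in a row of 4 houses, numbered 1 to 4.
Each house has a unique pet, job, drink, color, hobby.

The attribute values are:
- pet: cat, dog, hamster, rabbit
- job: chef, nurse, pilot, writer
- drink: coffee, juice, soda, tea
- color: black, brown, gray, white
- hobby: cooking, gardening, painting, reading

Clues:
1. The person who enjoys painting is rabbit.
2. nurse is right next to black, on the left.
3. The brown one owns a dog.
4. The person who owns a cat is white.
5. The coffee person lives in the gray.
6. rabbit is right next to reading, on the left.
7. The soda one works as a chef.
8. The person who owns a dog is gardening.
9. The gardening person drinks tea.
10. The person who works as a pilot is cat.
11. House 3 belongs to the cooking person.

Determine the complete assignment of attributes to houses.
Solution:

House | Pet | Job | Drink | Color | Hobby
-----------------------------------------
  1   | rabbit | nurse | coffee | gray | painting
  2   | hamster | chef | soda | black | reading
  3   | cat | pilot | juice | white | cooking
  4   | dog | writer | tea | brown | gardening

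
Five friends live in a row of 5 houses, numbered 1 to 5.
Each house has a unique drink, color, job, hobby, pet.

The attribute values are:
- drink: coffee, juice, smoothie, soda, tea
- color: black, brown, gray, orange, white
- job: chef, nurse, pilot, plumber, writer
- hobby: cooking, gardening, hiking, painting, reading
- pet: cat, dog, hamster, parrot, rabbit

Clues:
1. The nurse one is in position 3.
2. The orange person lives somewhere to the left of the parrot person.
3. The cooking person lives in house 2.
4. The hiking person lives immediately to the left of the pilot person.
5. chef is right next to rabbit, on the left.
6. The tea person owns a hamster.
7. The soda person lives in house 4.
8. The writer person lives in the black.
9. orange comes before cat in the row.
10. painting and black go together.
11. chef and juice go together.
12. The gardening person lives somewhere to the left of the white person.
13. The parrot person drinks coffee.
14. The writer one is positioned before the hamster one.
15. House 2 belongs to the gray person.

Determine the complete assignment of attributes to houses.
Solution:

House | Drink | Color | Job | Hobby | Pet
-----------------------------------------
  1   | juice | orange | chef | hiking | dog
  2   | smoothie | gray | pilot | cooking | rabbit
  3   | coffee | brown | nurse | gardening | parrot
  4   | soda | black | writer | painting | cat
  5   | tea | white | plumber | reading | hamster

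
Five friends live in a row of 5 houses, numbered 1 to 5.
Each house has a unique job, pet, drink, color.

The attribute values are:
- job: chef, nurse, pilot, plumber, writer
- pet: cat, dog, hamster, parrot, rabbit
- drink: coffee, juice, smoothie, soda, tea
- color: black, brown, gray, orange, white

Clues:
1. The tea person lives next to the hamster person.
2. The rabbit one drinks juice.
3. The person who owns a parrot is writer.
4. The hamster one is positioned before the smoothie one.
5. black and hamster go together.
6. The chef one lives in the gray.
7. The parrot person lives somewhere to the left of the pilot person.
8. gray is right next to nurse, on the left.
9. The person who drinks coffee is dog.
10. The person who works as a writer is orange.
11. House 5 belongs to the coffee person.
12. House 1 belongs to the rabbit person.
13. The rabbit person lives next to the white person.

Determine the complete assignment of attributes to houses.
Solution:

House | Job | Pet | Drink | Color
---------------------------------
  1   | chef | rabbit | juice | gray
  2   | nurse | cat | tea | white
  3   | plumber | hamster | soda | black
  4   | writer | parrot | smoothie | orange
  5   | pilot | dog | coffee | brown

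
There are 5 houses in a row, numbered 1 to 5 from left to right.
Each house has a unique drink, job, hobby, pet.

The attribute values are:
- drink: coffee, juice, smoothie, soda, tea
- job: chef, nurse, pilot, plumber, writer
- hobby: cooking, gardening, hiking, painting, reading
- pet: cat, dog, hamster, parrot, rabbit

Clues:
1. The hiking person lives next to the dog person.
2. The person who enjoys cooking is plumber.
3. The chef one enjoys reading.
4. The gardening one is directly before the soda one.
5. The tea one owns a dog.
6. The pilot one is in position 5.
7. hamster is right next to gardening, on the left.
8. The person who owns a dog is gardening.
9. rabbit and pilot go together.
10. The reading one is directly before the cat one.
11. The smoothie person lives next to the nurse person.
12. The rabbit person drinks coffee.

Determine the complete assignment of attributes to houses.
Solution:

House | Drink | Job | Hobby | Pet
---------------------------------
  1   | smoothie | writer | hiking | hamster
  2   | tea | nurse | gardening | dog
  3   | soda | chef | reading | parrot
  4   | juice | plumber | cooking | cat
  5   | coffee | pilot | painting | rabbit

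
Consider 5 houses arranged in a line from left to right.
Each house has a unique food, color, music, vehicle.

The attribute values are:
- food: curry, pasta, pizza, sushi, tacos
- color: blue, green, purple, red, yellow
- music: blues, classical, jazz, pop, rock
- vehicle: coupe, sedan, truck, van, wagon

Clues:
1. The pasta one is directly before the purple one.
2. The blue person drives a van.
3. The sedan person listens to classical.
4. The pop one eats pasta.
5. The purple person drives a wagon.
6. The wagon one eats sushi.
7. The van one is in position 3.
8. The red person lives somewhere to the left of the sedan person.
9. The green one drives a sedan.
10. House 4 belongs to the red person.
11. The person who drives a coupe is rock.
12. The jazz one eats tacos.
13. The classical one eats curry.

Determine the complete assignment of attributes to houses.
Solution:

House | Food | Color | Music | Vehicle
--------------------------------------
  1   | pasta | yellow | pop | truck
  2   | sushi | purple | blues | wagon
  3   | tacos | blue | jazz | van
  4   | pizza | red | rock | coupe
  5   | curry | green | classical | sedan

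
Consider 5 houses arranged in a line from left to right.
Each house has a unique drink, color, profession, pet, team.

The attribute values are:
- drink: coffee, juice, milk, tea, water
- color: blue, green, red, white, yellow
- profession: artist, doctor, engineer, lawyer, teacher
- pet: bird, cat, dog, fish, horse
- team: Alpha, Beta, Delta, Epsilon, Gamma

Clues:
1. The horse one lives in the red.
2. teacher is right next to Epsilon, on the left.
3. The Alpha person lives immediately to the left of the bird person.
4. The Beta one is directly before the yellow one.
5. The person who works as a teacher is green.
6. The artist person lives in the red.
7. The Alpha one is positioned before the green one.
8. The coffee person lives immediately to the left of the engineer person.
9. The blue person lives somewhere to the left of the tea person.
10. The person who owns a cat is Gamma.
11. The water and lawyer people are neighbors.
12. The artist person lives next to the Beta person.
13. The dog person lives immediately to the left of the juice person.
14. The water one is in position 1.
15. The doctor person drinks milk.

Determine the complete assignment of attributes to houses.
Solution:

House | Drink | Color | Profession | Pet | Team
-----------------------------------------------
  1   | water | red | artist | horse | Alpha
  2   | coffee | blue | lawyer | bird | Beta
  3   | tea | yellow | engineer | dog | Delta
  4   | juice | green | teacher | cat | Gamma
  5   | milk | white | doctor | fish | Epsilon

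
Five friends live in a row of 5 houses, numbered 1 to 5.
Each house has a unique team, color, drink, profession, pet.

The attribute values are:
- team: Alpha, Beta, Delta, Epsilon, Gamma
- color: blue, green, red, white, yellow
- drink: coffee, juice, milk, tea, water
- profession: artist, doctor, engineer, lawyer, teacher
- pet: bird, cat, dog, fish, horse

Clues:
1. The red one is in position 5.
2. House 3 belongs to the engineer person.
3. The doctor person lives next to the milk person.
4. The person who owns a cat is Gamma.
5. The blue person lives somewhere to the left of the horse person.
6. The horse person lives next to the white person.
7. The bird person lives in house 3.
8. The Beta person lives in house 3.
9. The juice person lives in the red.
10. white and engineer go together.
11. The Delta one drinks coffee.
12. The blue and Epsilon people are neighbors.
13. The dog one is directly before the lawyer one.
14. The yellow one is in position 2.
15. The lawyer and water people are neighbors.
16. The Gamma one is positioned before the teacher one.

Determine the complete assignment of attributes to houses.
Solution:

House | Team | Color | Drink | Profession | Pet
-----------------------------------------------
  1   | Delta | blue | coffee | doctor | dog
  2   | Epsilon | yellow | milk | lawyer | horse
  3   | Beta | white | water | engineer | bird
  4   | Gamma | green | tea | artist | cat
  5   | Alpha | red | juice | teacher | fish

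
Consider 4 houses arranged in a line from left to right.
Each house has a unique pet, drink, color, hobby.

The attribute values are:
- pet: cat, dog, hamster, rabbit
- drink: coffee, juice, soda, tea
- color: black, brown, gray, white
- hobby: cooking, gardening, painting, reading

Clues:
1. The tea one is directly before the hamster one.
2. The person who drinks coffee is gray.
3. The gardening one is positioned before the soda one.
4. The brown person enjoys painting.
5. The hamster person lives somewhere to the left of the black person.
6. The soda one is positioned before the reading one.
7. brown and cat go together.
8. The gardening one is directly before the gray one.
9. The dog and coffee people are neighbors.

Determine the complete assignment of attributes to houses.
Solution:

House | Pet | Drink | Color | Hobby
-----------------------------------
  1   | dog | tea | white | gardening
  2   | hamster | coffee | gray | cooking
  3   | cat | soda | brown | painting
  4   | rabbit | juice | black | reading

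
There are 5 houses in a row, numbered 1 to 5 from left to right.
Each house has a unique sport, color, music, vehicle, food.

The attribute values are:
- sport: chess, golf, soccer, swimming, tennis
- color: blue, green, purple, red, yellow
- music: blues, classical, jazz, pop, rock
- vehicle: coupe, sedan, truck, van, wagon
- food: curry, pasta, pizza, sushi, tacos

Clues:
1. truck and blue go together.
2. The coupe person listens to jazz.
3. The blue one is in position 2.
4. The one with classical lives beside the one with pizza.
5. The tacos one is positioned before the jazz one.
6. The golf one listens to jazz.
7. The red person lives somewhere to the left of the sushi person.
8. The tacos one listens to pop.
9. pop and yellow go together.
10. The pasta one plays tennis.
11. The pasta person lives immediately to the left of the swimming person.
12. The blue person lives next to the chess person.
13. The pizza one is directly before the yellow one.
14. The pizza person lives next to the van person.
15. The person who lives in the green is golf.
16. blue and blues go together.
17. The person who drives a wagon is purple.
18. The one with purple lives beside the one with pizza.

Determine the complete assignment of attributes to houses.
Solution:

House | Sport | Color | Music | Vehicle | Food
----------------------------------------------
  1   | tennis | purple | classical | wagon | pasta
  2   | swimming | blue | blues | truck | pizza
  3   | chess | yellow | pop | van | tacos
  4   | soccer | red | rock | sedan | curry
  5   | golf | green | jazz | coupe | sushi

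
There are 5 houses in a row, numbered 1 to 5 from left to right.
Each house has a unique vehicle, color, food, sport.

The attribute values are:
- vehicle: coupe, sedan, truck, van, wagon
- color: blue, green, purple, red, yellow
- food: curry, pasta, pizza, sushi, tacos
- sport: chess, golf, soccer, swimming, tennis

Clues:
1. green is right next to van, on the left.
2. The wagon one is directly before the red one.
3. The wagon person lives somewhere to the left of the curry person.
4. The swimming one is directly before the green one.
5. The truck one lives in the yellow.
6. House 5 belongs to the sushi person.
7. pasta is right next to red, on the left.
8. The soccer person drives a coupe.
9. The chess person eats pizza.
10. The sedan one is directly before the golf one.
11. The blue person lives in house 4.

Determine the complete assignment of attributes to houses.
Solution:

House | Vehicle | Color | Food | Sport
--------------------------------------
  1   | sedan | purple | tacos | swimming
  2   | wagon | green | pasta | golf
  3   | van | red | pizza | chess
  4   | coupe | blue | curry | soccer
  5   | truck | yellow | sushi | tennis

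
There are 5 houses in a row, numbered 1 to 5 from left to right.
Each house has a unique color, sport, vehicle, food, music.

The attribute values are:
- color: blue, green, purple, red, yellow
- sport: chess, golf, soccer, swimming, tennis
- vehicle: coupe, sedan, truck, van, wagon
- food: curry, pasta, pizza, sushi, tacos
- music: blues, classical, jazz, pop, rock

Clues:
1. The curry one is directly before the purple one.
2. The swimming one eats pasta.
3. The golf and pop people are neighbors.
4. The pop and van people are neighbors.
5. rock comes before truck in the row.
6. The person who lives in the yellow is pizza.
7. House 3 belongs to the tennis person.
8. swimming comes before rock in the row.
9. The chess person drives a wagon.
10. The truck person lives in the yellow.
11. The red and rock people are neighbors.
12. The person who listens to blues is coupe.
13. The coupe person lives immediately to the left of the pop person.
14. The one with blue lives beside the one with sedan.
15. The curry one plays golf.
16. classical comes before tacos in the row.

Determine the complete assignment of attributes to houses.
Solution:

House | Color | Sport | Vehicle | Food | Music
----------------------------------------------
  1   | blue | golf | coupe | curry | blues
  2   | purple | swimming | sedan | pasta | pop
  3   | red | tennis | van | sushi | classical
  4   | green | chess | wagon | tacos | rock
  5   | yellow | soccer | truck | pizza | jazz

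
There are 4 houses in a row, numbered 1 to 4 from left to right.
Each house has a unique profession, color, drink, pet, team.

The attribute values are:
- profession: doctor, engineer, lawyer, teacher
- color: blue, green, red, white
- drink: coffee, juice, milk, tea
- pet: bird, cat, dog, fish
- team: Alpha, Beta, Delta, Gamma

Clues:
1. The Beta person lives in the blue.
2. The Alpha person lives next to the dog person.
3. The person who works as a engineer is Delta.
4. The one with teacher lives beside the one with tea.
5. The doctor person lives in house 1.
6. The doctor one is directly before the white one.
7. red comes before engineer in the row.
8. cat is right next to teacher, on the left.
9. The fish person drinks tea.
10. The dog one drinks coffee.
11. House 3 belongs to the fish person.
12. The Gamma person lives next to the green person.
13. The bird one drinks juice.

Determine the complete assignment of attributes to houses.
Solution:

House | Profession | Color | Drink | Pet | Team
-----------------------------------------------
  1   | doctor | red | milk | cat | Alpha
  2   | teacher | white | coffee | dog | Gamma
  3   | engineer | green | tea | fish | Delta
  4   | lawyer | blue | juice | bird | Beta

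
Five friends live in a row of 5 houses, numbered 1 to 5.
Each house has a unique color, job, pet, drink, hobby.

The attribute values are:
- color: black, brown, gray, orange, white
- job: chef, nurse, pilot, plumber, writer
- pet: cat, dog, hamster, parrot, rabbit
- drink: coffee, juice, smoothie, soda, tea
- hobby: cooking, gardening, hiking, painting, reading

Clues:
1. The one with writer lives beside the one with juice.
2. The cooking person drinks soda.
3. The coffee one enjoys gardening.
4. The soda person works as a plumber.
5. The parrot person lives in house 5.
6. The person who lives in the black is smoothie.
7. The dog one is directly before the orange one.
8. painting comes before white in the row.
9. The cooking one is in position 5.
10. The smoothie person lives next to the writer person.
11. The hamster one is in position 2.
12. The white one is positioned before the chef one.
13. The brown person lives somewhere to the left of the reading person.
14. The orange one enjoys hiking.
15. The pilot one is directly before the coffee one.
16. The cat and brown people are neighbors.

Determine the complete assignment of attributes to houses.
Solution:

House | Color | Job | Pet | Drink | Hobby
-----------------------------------------
  1   | black | pilot | cat | smoothie | painting
  2   | brown | writer | hamster | coffee | gardening
  3   | white | nurse | dog | juice | reading
  4   | orange | chef | rabbit | tea | hiking
  5   | gray | plumber | parrot | soda | cooking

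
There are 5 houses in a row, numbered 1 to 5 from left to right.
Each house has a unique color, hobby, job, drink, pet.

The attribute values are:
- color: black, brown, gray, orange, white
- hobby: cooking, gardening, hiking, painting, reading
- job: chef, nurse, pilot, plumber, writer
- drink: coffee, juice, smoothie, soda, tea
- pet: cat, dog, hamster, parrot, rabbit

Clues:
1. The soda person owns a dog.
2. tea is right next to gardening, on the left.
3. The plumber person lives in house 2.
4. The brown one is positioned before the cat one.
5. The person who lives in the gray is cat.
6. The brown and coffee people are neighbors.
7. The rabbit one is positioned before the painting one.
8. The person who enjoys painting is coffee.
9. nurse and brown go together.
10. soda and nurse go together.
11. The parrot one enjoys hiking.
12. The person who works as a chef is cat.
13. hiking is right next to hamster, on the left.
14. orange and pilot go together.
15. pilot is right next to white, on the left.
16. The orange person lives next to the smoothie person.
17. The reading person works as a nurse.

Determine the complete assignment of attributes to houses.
Solution:

House | Color | Hobby | Job | Drink | Pet
-----------------------------------------
  1   | orange | hiking | pilot | tea | parrot
  2   | white | gardening | plumber | smoothie | hamster
  3   | black | cooking | writer | juice | rabbit
  4   | brown | reading | nurse | soda | dog
  5   | gray | painting | chef | coffee | cat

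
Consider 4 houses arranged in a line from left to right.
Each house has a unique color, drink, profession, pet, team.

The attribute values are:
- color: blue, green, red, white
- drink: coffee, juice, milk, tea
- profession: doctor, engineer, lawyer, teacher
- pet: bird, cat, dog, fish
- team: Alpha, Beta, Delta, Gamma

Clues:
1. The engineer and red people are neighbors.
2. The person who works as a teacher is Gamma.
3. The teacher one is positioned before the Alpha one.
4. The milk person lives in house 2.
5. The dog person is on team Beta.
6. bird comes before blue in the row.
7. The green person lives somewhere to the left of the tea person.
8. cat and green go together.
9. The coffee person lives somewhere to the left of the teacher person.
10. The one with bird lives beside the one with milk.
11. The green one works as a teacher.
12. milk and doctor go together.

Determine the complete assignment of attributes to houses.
Solution:

House | Color | Drink | Profession | Pet | Team
-----------------------------------------------
  1   | white | coffee | engineer | bird | Delta
  2   | red | milk | doctor | dog | Beta
  3   | green | juice | teacher | cat | Gamma
  4   | blue | tea | lawyer | fish | Alpha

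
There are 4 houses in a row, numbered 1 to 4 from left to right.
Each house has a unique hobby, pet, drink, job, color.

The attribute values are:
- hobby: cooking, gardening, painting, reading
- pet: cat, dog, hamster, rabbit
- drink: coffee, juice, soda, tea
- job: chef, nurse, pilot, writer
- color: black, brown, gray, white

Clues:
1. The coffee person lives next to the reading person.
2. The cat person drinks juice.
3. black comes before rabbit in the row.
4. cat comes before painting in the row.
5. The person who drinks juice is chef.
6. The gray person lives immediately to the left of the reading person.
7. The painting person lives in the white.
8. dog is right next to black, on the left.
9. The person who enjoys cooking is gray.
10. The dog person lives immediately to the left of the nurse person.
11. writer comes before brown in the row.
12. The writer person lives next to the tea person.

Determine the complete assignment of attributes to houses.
Solution:

House | Hobby | Pet | Drink | Job | Color
-----------------------------------------
  1   | cooking | dog | coffee | writer | gray
  2   | reading | hamster | tea | nurse | black
  3   | gardening | cat | juice | chef | brown
  4   | painting | rabbit | soda | pilot | white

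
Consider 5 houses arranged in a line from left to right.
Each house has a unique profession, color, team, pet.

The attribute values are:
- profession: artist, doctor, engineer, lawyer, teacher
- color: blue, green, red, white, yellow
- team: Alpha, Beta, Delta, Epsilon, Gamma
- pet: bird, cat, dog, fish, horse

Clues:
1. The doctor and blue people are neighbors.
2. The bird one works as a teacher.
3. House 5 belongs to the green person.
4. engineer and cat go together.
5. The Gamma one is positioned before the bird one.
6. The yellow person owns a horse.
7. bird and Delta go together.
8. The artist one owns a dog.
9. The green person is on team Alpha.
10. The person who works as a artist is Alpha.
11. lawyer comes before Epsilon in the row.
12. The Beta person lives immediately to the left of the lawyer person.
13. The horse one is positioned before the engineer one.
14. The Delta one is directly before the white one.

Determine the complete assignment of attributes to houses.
Solution:

House | Profession | Color | Team | Pet
---------------------------------------
  1   | doctor | yellow | Beta | horse
  2   | lawyer | blue | Gamma | fish
  3   | teacher | red | Delta | bird
  4   | engineer | white | Epsilon | cat
  5   | artist | green | Alpha | dog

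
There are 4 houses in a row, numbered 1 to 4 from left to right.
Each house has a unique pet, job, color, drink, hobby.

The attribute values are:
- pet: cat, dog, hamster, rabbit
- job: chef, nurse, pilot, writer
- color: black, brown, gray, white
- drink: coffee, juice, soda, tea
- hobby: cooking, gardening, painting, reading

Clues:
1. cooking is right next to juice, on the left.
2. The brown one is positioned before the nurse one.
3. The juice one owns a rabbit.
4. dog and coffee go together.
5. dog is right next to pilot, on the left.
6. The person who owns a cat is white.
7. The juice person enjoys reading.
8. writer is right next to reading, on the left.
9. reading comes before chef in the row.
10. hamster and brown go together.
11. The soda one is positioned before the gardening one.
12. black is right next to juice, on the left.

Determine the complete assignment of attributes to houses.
Solution:

House | Pet | Job | Color | Drink | Hobby
-----------------------------------------
  1   | dog | writer | black | coffee | cooking
  2   | rabbit | pilot | gray | juice | reading
  3   | hamster | chef | brown | soda | painting
  4   | cat | nurse | white | tea | gardening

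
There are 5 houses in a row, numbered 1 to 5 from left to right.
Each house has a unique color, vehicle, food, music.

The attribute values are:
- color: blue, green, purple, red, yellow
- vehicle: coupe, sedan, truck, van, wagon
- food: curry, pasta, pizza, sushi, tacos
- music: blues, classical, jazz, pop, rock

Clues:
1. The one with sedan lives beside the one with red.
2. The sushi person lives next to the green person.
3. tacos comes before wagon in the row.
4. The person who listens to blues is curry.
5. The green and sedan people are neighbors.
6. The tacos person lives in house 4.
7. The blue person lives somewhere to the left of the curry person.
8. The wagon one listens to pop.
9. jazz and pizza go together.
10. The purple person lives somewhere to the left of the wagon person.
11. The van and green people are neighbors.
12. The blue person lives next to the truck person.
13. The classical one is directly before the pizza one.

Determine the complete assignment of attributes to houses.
Solution:

House | Color | Vehicle | Food | Music
--------------------------------------
  1   | blue | van | sushi | classical
  2   | green | truck | pizza | jazz
  3   | purple | sedan | curry | blues
  4   | red | coupe | tacos | rock
  5   | yellow | wagon | pasta | pop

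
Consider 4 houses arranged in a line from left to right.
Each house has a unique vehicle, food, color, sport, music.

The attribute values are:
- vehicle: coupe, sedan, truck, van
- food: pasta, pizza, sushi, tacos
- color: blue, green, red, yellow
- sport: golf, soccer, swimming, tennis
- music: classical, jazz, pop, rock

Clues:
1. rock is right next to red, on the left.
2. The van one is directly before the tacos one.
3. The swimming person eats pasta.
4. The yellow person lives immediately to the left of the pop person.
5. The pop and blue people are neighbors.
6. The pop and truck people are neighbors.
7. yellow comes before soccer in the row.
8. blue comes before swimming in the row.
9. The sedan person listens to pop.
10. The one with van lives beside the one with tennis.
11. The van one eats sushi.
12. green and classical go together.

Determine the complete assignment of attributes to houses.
Solution:

House | Vehicle | Food | Color | Sport | Music
----------------------------------------------
  1   | van | sushi | yellow | golf | rock
  2   | sedan | tacos | red | tennis | pop
  3   | truck | pizza | blue | soccer | jazz
  4   | coupe | pasta | green | swimming | classical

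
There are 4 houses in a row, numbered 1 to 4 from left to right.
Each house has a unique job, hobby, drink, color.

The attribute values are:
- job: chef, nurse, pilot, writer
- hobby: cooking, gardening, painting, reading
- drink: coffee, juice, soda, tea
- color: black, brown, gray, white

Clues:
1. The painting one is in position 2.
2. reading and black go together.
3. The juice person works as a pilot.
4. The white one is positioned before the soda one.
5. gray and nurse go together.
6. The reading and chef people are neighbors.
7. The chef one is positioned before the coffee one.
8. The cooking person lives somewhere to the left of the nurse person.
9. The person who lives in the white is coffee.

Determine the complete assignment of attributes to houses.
Solution:

House | Job | Hobby | Drink | Color
-----------------------------------
  1   | pilot | reading | juice | black
  2   | chef | painting | tea | brown
  3   | writer | cooking | coffee | white
  4   | nurse | gardening | soda | gray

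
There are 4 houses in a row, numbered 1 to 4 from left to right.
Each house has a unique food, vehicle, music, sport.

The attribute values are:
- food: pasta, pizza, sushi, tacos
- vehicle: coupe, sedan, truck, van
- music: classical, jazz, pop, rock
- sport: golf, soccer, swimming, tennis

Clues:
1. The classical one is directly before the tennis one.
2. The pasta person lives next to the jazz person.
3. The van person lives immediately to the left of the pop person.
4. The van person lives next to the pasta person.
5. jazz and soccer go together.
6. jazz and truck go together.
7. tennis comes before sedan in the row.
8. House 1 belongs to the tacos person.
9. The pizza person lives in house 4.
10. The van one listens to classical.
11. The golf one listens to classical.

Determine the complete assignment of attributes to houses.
Solution:

House | Food | Vehicle | Music | Sport
--------------------------------------
  1   | tacos | van | classical | golf
  2   | pasta | coupe | pop | tennis
  3   | sushi | truck | jazz | soccer
  4   | pizza | sedan | rock | swimming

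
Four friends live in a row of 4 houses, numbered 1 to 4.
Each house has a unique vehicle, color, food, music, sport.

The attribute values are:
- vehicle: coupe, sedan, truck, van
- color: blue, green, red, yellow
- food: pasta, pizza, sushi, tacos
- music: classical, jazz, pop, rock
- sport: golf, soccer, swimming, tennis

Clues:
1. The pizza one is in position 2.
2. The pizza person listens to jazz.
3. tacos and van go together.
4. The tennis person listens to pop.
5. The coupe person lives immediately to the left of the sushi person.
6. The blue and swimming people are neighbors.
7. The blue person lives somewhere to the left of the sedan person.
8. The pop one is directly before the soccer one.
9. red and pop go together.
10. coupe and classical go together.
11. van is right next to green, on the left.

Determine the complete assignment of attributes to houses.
Solution:

House | Vehicle | Color | Food | Music | Sport
----------------------------------------------
  1   | van | red | tacos | pop | tennis
  2   | truck | green | pizza | jazz | soccer
  3   | coupe | blue | pasta | classical | golf
  4   | sedan | yellow | sushi | rock | swimming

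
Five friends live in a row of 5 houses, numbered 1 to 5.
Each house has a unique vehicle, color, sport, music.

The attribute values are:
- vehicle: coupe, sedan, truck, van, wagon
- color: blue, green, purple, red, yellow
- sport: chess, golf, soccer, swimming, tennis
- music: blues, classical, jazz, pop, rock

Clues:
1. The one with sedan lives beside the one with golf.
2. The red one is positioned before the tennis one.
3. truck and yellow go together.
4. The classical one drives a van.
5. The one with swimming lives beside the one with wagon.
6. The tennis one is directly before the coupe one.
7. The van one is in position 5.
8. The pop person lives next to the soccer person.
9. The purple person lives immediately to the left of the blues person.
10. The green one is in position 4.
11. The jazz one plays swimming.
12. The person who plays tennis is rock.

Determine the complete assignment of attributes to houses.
Solution:

House | Vehicle | Color | Sport | Music
---------------------------------------
  1   | sedan | purple | swimming | jazz
  2   | wagon | red | golf | blues
  3   | truck | yellow | tennis | rock
  4   | coupe | green | chess | pop
  5   | van | blue | soccer | classical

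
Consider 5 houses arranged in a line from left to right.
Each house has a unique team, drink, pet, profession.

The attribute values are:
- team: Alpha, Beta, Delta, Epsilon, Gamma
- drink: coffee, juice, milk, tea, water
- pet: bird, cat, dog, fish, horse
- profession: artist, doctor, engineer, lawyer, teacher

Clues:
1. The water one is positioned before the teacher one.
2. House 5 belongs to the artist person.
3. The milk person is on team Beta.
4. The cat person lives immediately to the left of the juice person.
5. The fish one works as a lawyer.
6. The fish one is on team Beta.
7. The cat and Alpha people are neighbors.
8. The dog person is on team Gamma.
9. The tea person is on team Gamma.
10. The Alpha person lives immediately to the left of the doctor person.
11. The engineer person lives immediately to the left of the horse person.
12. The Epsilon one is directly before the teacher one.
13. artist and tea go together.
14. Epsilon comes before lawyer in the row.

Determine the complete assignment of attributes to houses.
Solution:

House | Team | Drink | Pet | Profession
---------------------------------------
  1   | Epsilon | water | cat | engineer
  2   | Alpha | juice | horse | teacher
  3   | Delta | coffee | bird | doctor
  4   | Beta | milk | fish | lawyer
  5   | Gamma | tea | dog | artist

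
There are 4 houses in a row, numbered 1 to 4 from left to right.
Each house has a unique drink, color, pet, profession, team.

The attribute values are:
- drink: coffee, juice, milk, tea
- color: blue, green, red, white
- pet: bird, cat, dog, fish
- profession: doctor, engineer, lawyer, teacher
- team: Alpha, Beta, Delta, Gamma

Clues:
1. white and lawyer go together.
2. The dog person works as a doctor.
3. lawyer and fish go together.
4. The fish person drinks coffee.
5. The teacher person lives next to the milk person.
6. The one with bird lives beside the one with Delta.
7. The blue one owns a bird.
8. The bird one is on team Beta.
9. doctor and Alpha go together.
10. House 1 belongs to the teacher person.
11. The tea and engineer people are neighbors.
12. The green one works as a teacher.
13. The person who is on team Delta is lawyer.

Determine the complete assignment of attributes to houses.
Solution:

House | Drink | Color | Pet | Profession | Team
-----------------------------------------------
  1   | tea | green | cat | teacher | Gamma
  2   | milk | blue | bird | engineer | Beta
  3   | coffee | white | fish | lawyer | Delta
  4   | juice | red | dog | doctor | Alpha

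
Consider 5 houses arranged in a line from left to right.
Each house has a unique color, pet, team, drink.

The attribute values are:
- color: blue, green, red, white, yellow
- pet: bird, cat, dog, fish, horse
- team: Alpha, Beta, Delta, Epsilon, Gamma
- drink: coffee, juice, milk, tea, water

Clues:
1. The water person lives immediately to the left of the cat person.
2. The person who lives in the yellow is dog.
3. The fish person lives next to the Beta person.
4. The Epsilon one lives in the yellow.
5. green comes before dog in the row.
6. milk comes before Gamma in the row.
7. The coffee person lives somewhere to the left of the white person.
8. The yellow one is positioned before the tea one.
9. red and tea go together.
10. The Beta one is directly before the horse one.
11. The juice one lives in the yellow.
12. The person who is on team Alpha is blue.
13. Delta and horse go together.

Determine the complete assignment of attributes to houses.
Solution:

House | Color | Pet | Team | Drink
----------------------------------
  1   | blue | fish | Alpha | water
  2   | green | cat | Beta | coffee
  3   | white | horse | Delta | milk
  4   | yellow | dog | Epsilon | juice
  5   | red | bird | Gamma | tea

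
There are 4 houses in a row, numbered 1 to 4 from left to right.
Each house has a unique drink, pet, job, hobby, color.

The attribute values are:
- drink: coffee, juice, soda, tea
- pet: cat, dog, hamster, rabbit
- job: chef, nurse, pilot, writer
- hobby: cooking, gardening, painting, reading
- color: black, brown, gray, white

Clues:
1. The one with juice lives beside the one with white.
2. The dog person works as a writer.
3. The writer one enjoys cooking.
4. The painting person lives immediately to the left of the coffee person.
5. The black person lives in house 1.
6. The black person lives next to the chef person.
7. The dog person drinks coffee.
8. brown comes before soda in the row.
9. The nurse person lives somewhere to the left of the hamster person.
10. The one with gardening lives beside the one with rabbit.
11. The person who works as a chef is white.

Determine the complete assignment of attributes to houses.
Solution:

House | Drink | Pet | Job | Hobby | Color
-----------------------------------------
  1   | juice | cat | nurse | gardening | black
  2   | tea | rabbit | chef | painting | white
  3   | coffee | dog | writer | cooking | brown
  4   | soda | hamster | pilot | reading | gray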